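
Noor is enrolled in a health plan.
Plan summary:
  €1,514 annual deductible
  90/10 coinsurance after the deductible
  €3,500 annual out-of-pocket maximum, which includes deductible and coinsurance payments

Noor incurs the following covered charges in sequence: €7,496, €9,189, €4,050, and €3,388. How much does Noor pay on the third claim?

Claim 1 — €7,496: deductible takes €1,514, €5,982 remains; coinsurance €5,982 × 10% = €598.20. Cost to patient: €2,112.20. OOP to date €2,112.20.
Claim 2 — €9,189: 10% coinsurance on €9,189 = €918.90. Patient pays €918.90; OOP now €3,031.10.
Claim 3 — €4,050: deductible met; 10% of €4,050 = €405. Patient pays €405; OOP now €3,436.10.

€405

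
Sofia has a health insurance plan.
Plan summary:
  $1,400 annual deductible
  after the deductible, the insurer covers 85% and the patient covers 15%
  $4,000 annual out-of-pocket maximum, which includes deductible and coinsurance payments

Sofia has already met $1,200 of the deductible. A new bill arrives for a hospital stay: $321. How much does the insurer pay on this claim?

$102.85

Deductible still to meet: $1,400 − $1,200 = $200.
After the $200 deductible portion, $321 − $200 = $121 is subject to coinsurance.
15% of $121 = $18.15 falls to the patient.
Patient responsibility before any cap: $200 + $18.15 = $218.15.
Year-to-date out-of-pocket becomes $1,200 + $218.15 = $1,418.15, still under the $4,000 maximum, so no cap applies.
The insurer covers the remainder: $321 − $218.15 = $102.85.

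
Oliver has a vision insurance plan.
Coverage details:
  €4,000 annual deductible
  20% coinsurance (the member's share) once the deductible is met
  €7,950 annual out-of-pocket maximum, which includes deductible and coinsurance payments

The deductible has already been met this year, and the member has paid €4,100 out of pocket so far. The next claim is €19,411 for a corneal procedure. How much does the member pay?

The deductible is already satisfied, so the full bill goes to coinsurance.
Member's 20% share of €19,411 is €3,882.20.
Adding €3,882.20 to the €4,100 already spent would give €7,982.20, which exceeds the €7,950 cap; the member pays just €7,950 − €4,100 = €3,850.

€3,850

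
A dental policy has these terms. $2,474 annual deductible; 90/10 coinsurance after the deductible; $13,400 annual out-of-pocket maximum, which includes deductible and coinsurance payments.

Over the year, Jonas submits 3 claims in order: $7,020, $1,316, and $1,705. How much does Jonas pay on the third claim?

#1 ($7,020): $2,474 finishes the deductible; $4,546 goes to coinsurance; 10% of $4,546 = $454.60. Cost to patient: $2,928.60. OOP to date $2,928.60.
#2 ($1,316): deductible already satisfied, so patient's share is 10% × $1,316 = $131.60. Cost to patient: $131.60. OOP to date $3,060.20.
#3 ($1,705): 10% coinsurance on $1,705 = $170.50. Patient pays $170.50; OOP now $3,230.70.

$170.50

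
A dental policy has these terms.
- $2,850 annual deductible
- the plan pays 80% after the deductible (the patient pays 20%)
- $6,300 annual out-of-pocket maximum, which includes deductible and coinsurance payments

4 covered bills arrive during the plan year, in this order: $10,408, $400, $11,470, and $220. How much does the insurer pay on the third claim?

$9,611.60

Claim 1 — $10,408: $2,850 finishes the deductible; $7,558 goes to coinsurance; 20% of $7,558 = $1,511.60. Patient pays $4,361.60; OOP now $4,361.60. Plan pays $10,408 − $4,361.60 = $6,046.40.
Claim 2 — $400: 20% coinsurance on $400 = $80. Cost to patient: $80. OOP to date $4,441.60. Plan pays $400 − $80 = $320.
Claim 3 — $11,470: deductible already satisfied, so patient's share is 20% × $11,470 = $2,294. OOP would hit $6,735.60 > $6,300, so the cap limits the patient to $6,300 − $4,441.60 = $1,858.40. Plan pays $11,470 − $1,858.40 = $9,611.60.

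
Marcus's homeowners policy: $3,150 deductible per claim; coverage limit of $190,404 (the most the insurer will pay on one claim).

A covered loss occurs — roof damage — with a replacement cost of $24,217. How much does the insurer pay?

Less the $3,150 deductible: $24,217 − $3,150 = $21,067.
$21,067 is within the $190,404 limit, so the insurer pays $21,067.

$21,067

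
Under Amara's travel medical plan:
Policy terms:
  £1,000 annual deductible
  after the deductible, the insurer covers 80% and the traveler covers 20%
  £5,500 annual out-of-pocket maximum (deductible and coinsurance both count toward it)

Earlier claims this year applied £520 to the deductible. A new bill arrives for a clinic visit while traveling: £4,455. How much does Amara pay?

£1,275

£520 of the £1,000 deductible is already met, leaving £480.
After the £480 deductible portion, £4,455 − £480 = £3,975 is subject to coinsurance.
Traveler's 20% share of £3,975 is £795.
That puts the traveler's cost at £480 + £795 = £1,275 before any cap.
Cumulative spending £520 + £1,275 = £1,795 stays under the £5,500 maximum.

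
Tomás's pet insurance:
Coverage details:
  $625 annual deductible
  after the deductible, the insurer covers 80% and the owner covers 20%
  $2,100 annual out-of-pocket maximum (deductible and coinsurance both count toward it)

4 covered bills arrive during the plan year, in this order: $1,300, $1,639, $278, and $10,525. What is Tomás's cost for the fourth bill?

Bill 1, $1,300: $625 to deductible, leaving $675; 20% of $675 = $135. Owner pays $760; OOP now $760.
Bill 2, $1,639: 20% coinsurance on $1,639 = $327.80. Owner owes $327.80 (running OOP $1,087.80).
Bill 3, $278: deductible already satisfied, so owner's share is 20% × $278 = $55.60. Owner pays $55.60; OOP now $1,143.40.
Bill 4, $10,525: deductible already satisfied, so owner's share is 20% × $10,525 = $2,105. That would push OOP to $3,248.40, over the $2,100 cap, so owner pays $2,100 − $1,143.40 = $956.60.

$956.60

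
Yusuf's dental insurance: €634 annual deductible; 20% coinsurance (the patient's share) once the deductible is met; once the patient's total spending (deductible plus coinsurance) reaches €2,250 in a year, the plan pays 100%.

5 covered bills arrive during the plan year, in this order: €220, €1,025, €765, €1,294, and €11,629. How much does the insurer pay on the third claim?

€612

Bill 1, €220: fully absorbed by the deductible. Patient pays €220; OOP now €220. Plan pays €220 − €220 = €0.
Bill 2, €1,025: deductible takes €414, €611 remains; patient's 20% is €122.20. Patient owes €536.20 (running OOP €756.20). Plan pays €1,025 − €536.20 = €488.80.
Bill 3, €765: deductible met; 20% of €765 = €153. Cost to patient: €153. OOP to date €909.20. Insurer: €765 − €153 = €612.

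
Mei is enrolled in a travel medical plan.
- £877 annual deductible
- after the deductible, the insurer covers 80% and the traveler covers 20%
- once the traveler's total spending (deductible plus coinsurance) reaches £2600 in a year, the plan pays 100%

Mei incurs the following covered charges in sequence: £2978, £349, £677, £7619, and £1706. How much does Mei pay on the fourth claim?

£1097.60

Claim 1 (£2978): £877 finishes the deductible; £2101 goes to coinsurance; coinsurance £2101 × 20% = £420.20. Cost to traveler: £1297.20. OOP to date £1297.20.
Claim 2 (£349): deductible met; 20% of £349 = £69.80. Cost to traveler: £69.80. OOP to date £1367.
Claim 3 (£677): 20% coinsurance on £677 = £135.40. Traveler owes £135.40 (running OOP £1502.40).
Claim 4 (£7619): 20% coinsurance on £7619 = £1523.80. OOP would hit £3026.20 > £2600, so the cap limits the traveler to £2600 − £1502.40 = £1097.60.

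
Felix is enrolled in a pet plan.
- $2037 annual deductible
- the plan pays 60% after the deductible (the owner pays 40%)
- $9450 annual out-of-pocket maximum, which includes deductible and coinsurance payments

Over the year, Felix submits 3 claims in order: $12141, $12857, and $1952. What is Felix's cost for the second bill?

$3371.40

Claim 1 — $12141: $2037 finishes the deductible; $10104 goes to coinsurance; owner's 40% is $4041.60. Cost to owner: $6078.60. OOP to date $6078.60.
Claim 2 — $12857: deductible already satisfied, so owner's share is 40% × $12857 = $5142.80. Adding that to $6078.60 gives $11221.40, past the $9450 cap; owner pays only $9450 − $6078.60 = $3371.40.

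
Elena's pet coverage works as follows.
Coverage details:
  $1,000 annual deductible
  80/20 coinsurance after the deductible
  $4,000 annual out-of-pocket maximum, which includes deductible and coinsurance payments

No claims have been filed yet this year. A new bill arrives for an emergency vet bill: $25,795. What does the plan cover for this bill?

$21,795

The full $1,000 deductible is still open; $1,000 of this bill applies to it.
That leaves $25,795 − $1,000 = $24,795 for coinsurance.
Coinsurance: $24,795 × 20% = $4,959.
Owner responsibility before any cap: $1,000 + $4,959 = $5,959.
Year-to-date out-of-pocket would reach $0 + $5,959 = $5,959, above the $4,000 maximum, so the owner pays only $4,000 − $0 = $4,000.
The plan picks up $25,795 − $4,000 = $21,795.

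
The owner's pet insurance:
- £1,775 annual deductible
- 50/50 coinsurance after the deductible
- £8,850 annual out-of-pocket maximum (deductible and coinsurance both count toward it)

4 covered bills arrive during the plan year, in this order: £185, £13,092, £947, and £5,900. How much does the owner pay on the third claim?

£473.50

Bill 1, £185: fully absorbed by the deductible. Owner owes £185 (running OOP £185).
Bill 2, £13,092: deductible takes £1,590, £11,502 remains; owner's 50% is £5,751. Cost to owner: £7,341. OOP to date £7,526.
Bill 3, £947: deductible met; 50% of £947 = £473.50. Cost to owner: £473.50. OOP to date £7,999.50.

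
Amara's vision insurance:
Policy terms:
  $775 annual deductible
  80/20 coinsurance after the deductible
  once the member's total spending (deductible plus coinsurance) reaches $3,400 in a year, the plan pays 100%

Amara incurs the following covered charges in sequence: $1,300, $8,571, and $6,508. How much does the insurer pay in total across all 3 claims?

$12,979

Bill 1, $1,300: $775 finishes the deductible; $525 goes to coinsurance; coinsurance $525 × 20% = $105. Cost to member: $880. OOP to date $880. Insurer: $1,300 − $880 = $420.
Bill 2, $8,571: deductible already satisfied, so member's share is 20% × $8,571 = $1,714.20. Member owes $1,714.20 (running OOP $2,594.20). Insurer: $8,571 − $1,714.20 = $6,856.80.
Bill 3, $6,508: deductible met; 20% of $6,508 = $1,301.60. Adding that to $2,594.20 gives $3,895.80, past the $3,400 cap; member pays only $3,400 − $2,594.20 = $805.80. Plan pays $6,508 − $805.80 = $5,702.20.
Insurer total = bills − member's total = $16,379 − $3,400 = $12,979.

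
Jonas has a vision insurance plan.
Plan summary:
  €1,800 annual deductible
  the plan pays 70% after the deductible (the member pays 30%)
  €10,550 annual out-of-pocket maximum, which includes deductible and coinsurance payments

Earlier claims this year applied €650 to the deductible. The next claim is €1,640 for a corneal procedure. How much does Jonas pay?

€650 of the €1,800 deductible is already met, leaving €1,150.
After the €1,150 deductible portion, €1,640 − €1,150 = €490 is subject to coinsurance.
30% of €490 = €147 falls to the member.
So the member owes €1,150 + €147 = €1,297 before any cap.
Total out-of-pocket so far would be €650 + €1,297 = €1,947, below the €10,550 cap — no reduction.

€1,297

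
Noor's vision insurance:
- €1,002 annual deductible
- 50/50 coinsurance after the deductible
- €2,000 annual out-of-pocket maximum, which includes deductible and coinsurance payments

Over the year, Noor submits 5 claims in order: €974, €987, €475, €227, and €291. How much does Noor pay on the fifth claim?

#1 (€974): entire amount goes to the deductible. Cost to member: €974. OOP to date €974.
#2 (€987): deductible takes €28, €959 remains; coinsurance €959 × 50% = €479.50. Member owes €507.50 (running OOP €1,481.50).
#3 (€475): deductible already satisfied, so member's share is 50% × €475 = €237.50. Member pays €237.50; OOP now €1,719.
#4 (€227): 50% coinsurance on €227 = €113.50. Member owes €113.50 (running OOP €1,832.50).
#5 (€291): deductible met; 50% of €291 = €145.50. Cost to member: €145.50. OOP to date €1,978.

€145.50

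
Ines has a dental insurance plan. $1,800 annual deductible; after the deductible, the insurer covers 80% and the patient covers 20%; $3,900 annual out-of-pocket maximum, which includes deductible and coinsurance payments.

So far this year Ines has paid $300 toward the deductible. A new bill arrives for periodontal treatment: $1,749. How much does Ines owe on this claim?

$1,549.80

$300 of the $1,800 deductible is already met, leaving $1,500.
After the $1,500 deductible portion, $1,749 − $1,500 = $249 is subject to coinsurance.
Patient's 20% share of $249 is $49.80.
That puts the patient's cost at $1,500 + $49.80 = $1,549.80 before any cap.
Total out-of-pocket so far would be $300 + $1,549.80 = $1,849.80, below the $3,900 cap — no reduction.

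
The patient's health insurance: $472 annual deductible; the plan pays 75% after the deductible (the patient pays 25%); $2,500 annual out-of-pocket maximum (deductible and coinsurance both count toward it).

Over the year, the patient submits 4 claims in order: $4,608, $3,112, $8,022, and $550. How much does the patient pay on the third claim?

Claim 1 — $4,608: $472 to deductible, leaving $4,136; patient's 25% is $1,034. Patient owes $1,506 (running OOP $1,506).
Claim 2 — $3,112: deductible met; 25% of $3,112 = $778. Cost to patient: $778. OOP to date $2,284.
Claim 3 — $8,022: deductible already satisfied, so patient's share is 25% × $8,022 = $2,005.50. OOP would hit $4,289.50 > $2,500, so the cap limits the patient to $2,500 − $2,284 = $216.

$216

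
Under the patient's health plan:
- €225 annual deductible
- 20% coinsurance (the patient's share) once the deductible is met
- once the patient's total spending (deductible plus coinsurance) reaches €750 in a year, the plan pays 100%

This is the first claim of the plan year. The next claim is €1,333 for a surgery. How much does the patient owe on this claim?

The full €225 deductible is still open; €225 of this bill applies to it.
That leaves €1,333 − €225 = €1,108 for coinsurance.
Patient's 20% share of €1,108 is €221.60.
That puts the patient's cost at €225 + €221.60 = €446.60 before any cap.
Total out-of-pocket so far would be €0 + €446.60 = €446.60, below the €750 cap — no reduction.

€446.60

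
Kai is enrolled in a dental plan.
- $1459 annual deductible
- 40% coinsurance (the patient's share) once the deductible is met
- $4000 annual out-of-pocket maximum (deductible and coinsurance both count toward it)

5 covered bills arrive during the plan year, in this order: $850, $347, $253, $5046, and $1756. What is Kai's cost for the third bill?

Claim 1 — $850: fully absorbed by the deductible. Patient pays $850; OOP now $850.
Claim 2 — $347: all of it applies to the deductible. Patient owes $347 (running OOP $1197).
Claim 3 — $253: all of it applies to the deductible. Cost to patient: $253. OOP to date $1450.

$253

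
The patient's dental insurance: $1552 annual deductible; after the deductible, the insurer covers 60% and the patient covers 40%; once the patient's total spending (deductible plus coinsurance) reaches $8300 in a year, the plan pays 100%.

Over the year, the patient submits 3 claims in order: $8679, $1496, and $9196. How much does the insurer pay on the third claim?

Claim 1 — $8679: $1552 to deductible, leaving $7127; 40% of $7127 = $2850.80. Patient owes $4402.80 (running OOP $4402.80). Insurer: $8679 − $4402.80 = $4276.20.
Claim 2 — $1496: 40% coinsurance on $1496 = $598.40. Patient owes $598.40 (running OOP $5001.20). Plan pays $1496 − $598.40 = $897.60.
Claim 3 — $9196: 40% coinsurance on $9196 = $3678.40. Adding that to $5001.20 gives $8679.60, past the $8300 cap; patient pays only $8300 − $5001.20 = $3298.80. Plan pays $9196 − $3298.80 = $5897.20.

$5897.20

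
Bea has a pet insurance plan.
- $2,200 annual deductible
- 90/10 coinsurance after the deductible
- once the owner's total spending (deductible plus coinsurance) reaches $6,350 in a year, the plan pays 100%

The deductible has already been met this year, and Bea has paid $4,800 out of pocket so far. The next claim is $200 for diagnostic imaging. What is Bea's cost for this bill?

The deductible is already satisfied, so the full bill goes to coinsurance.
Coinsurance: $200 × 10% = $20.
Cumulative spending $4,800 + $20 = $4,820 stays under the $6,350 maximum.

$20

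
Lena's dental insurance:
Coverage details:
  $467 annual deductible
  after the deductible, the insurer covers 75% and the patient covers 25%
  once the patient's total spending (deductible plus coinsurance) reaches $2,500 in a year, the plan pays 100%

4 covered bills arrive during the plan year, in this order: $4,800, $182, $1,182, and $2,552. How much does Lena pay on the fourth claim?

$608.75

Claim 1 ($4,800): $467 finishes the deductible; $4,333 goes to coinsurance; patient's 25% is $1,083.25. Patient pays $1,550.25; OOP now $1,550.25.
Claim 2 ($182): 25% coinsurance on $182 = $45.50. Patient owes $45.50 (running OOP $1,595.75).
Claim 3 ($1,182): deductible met; 25% of $1,182 = $295.50. Patient owes $295.50 (running OOP $1,891.25).
Claim 4 ($2,552): deductible met; 25% of $2,552 = $638. That would push OOP to $2,529.25, over the $2,500 cap, so patient pays $2,500 − $1,891.25 = $608.75.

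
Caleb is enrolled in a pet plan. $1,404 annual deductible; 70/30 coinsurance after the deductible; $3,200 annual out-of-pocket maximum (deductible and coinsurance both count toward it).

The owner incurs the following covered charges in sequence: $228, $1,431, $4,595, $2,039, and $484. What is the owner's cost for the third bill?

Claim 1 ($228): all of it applies to the deductible. Cost to owner: $228. OOP to date $228.
Claim 2 ($1,431): deductible takes $1,176, $255 remains; coinsurance $255 × 30% = $76.50. Owner owes $1,252.50 (running OOP $1,480.50).
Claim 3 ($4,595): deductible already satisfied, so owner's share is 30% × $4,595 = $1,378.50. Cost to owner: $1,378.50. OOP to date $2,859.

$1,378.50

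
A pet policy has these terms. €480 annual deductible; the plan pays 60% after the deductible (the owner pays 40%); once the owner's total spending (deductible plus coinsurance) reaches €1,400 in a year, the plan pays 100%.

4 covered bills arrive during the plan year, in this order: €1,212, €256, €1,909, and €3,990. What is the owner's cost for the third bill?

#1 (€1,212): deductible takes €480, €732 remains; coinsurance €732 × 40% = €292.80. Owner owes €772.80 (running OOP €772.80).
#2 (€256): deductible met; 40% of €256 = €102.40. Cost to owner: €102.40. OOP to date €875.20.
#3 (€1,909): 40% coinsurance on €1,909 = €763.60. That would push OOP to €1,638.80, over the €1,400 cap, so owner pays €1,400 − €875.20 = €524.80.

€524.80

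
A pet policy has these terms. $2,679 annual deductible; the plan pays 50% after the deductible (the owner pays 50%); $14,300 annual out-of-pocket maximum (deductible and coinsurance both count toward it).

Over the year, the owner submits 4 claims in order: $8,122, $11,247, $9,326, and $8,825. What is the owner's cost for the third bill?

$3,276

Bill 1, $8,122: deductible takes $2,679, $5,443 remains; owner's 50% is $2,721.50. Owner owes $5,400.50 (running OOP $5,400.50).
Bill 2, $11,247: deductible already satisfied, so owner's share is 50% × $11,247 = $5,623.50. Cost to owner: $5,623.50. OOP to date $11,024.
Bill 3, $9,326: 50% coinsurance on $9,326 = $4,663. OOP would hit $15,687 > $14,300, so the cap limits the owner to $14,300 − $11,024 = $3,276.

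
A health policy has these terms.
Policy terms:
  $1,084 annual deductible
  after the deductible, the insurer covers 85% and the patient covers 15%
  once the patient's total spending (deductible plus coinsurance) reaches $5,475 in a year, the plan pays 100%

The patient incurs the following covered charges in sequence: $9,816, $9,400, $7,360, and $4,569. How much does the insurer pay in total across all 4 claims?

#1 ($9,816): $1,084 finishes the deductible; $8,732 goes to coinsurance; coinsurance $8,732 × 15% = $1,309.80. Patient owes $2,393.80 (running OOP $2,393.80). Plan pays $9,816 − $2,393.80 = $7,422.20.
#2 ($9,400): deductible already satisfied, so patient's share is 15% × $9,400 = $1,410. Cost to patient: $1,410. OOP to date $3,803.80. Plan pays $9,400 − $1,410 = $7,990.
#3 ($7,360): deductible met; 15% of $7,360 = $1,104. Patient owes $1,104 (running OOP $4,907.80). Insurer: $7,360 − $1,104 = $6,256.
#4 ($4,569): 15% coinsurance on $4,569 = $685.35. OOP would hit $5,593.15 > $5,475, so the cap limits the patient to $5,475 − $4,907.80 = $567.20. Plan pays $4,569 − $567.20 = $4,001.80.
Insurer total = bills − patient's total = $31,145 − $5,475 = $25,670.

$25,670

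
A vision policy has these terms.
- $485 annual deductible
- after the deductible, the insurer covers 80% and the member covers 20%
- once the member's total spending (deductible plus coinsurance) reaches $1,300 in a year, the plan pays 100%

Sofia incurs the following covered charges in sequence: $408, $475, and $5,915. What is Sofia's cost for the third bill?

Claim 1 — $408: entire amount goes to the deductible. Cost to member: $408. OOP to date $408.
Claim 2 — $475: $77 finishes the deductible; $398 goes to coinsurance; 20% of $398 = $79.60. Cost to member: $156.60. OOP to date $564.60.
Claim 3 — $5,915: 20% coinsurance on $5,915 = $1,183. OOP would hit $1,747.60 > $1,300, so the cap limits the member to $1,300 − $564.60 = $735.40.

$735.40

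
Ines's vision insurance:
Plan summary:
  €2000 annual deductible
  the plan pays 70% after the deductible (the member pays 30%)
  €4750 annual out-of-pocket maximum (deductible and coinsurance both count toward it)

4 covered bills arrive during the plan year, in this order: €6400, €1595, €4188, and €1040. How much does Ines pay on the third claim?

Claim 1 — €6400: deductible takes €2000, €4400 remains; 30% of €4400 = €1320. Cost to member: €3320. OOP to date €3320.
Claim 2 — €1595: deductible met; 30% of €1595 = €478.50. Member pays €478.50; OOP now €3798.50.
Claim 3 — €4188: deductible met; 30% of €4188 = €1256.40. OOP would hit €5054.90 > €4750, so the cap limits the member to €4750 − €3798.50 = €951.50.

€951.50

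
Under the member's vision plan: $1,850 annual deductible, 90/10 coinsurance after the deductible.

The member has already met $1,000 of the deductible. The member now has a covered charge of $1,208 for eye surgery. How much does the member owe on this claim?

$885.80

Deductible still to meet: $1,850 − $1,000 = $850.
The remaining $358 (= $1,208 − $850) moves to coinsurance.
10% of $358 = $35.80 falls to the member.
Member responsibility: $850 + $35.80 = $885.80.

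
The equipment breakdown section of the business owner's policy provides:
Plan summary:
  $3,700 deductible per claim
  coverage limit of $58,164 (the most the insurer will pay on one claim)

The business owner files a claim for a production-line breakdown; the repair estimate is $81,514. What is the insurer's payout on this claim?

$58,164

After the deductible, $81,514 − $3,700 = $77,814 remains.
The $58,164 per-incident cap binds; insurer pays $58,164.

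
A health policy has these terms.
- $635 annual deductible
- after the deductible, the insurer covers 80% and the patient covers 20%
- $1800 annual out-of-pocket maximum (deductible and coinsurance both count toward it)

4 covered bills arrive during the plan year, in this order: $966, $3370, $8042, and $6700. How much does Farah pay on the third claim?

$424.80

Claim 1 — $966: deductible takes $635, $331 remains; patient's 20% is $66.20. Cost to patient: $701.20. OOP to date $701.20.
Claim 2 — $3370: deductible already satisfied, so patient's share is 20% × $3370 = $674. Cost to patient: $674. OOP to date $1375.20.
Claim 3 — $8042: deductible met; 20% of $8042 = $1608.40. That would push OOP to $2983.60, over the $1800 cap, so patient pays $1800 − $1375.20 = $424.80.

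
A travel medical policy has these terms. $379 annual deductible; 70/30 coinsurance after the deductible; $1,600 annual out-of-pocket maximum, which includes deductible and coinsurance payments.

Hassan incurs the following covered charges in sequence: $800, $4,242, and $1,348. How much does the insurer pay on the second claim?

$3,147.30

Claim 1 ($800): deductible takes $379, $421 remains; traveler's 30% is $126.30. Traveler pays $505.30; OOP now $505.30. Insurer: $800 − $505.30 = $294.70.
Claim 2 ($4,242): deductible met; 30% of $4,242 = $1,272.60. OOP would hit $1,777.90 > $1,600, so the cap limits the traveler to $1,600 − $505.30 = $1,094.70. Insurer: $4,242 − $1,094.70 = $3,147.30.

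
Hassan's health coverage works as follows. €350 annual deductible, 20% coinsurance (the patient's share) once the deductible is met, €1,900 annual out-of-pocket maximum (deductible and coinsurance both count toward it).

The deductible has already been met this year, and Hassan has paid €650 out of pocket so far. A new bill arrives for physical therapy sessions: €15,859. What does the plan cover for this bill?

The deductible is already satisfied, so the full bill goes to coinsurance.
20% of €15,859 = €3,171.80 falls to the patient.
That would bring total out-of-pocket to €3,821.80, past the €1,900 cap. The patient is capped at €1,900 − €650 = €1,250 on this claim.
Insurer pays the balance: €15,859 − €1,250 = €14,609.

€14,609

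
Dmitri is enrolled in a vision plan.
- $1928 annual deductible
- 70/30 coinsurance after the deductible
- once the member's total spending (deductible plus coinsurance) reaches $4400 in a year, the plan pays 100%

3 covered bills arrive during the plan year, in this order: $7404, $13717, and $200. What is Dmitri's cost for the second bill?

$829.20

Bill 1, $7404: $1928 finishes the deductible; $5476 goes to coinsurance; coinsurance $5476 × 30% = $1642.80. Member owes $3570.80 (running OOP $3570.80).
Bill 2, $13717: deductible already satisfied, so member's share is 30% × $13717 = $4115.10. OOP would hit $7685.90 > $4400, so the cap limits the member to $4400 − $3570.80 = $829.20.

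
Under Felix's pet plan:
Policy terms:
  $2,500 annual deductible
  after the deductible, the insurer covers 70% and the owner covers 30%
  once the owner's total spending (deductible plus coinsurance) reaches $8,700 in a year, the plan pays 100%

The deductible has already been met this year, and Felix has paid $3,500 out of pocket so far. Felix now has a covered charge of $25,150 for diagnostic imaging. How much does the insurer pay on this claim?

With the deductible met, the entire $25,150 is subject to coinsurance.
Coinsurance: $25,150 × 30% = $7,545.
Year-to-date out-of-pocket would reach $3,500 + $7,545 = $11,045, above the $8,700 maximum, so the owner pays only $8,700 − $3,500 = $5,200.
Insurer pays the balance: $25,150 − $5,200 = $19,950.

$19,950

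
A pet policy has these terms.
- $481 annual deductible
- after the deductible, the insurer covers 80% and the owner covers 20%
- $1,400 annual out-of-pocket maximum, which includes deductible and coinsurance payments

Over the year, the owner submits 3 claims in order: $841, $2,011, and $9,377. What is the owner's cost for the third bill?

Bill 1, $841: $481 to deductible, leaving $360; coinsurance $360 × 20% = $72. Owner owes $553 (running OOP $553).
Bill 2, $2,011: deductible met; 20% of $2,011 = $402.20. Owner owes $402.20 (running OOP $955.20).
Bill 3, $9,377: 20% coinsurance on $9,377 = $1,875.40. OOP would hit $2,830.60 > $1,400, so the cap limits the owner to $1,400 − $955.20 = $444.80.

$444.80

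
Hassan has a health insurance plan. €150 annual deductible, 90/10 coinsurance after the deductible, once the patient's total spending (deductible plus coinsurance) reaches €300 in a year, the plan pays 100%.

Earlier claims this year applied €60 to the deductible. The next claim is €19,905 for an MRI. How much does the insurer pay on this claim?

€19,665

€60 of the €150 deductible is already met, leaving €90.
The remaining €19,815 (= €19,905 − €90) moves to coinsurance.
10% of €19,815 = €1,981.50 falls to the patient.
So the patient owes €90 + €1,981.50 = €2,071.50 before any cap.
Year-to-date out-of-pocket would reach €60 + €2,071.50 = €2,131.50, above the €300 maximum, so the patient pays only €300 − €60 = €240.
Insurer pays the balance: €19,905 − €240 = €19,665.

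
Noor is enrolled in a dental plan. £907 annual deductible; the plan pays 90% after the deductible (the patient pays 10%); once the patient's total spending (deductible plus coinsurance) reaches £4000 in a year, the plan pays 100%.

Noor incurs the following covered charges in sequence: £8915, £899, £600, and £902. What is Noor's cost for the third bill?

£60

Claim 1 (£8915): £907 finishes the deductible; £8008 goes to coinsurance; 10% of £8008 = £800.80. Patient pays £1707.80; OOP now £1707.80.
Claim 2 (£899): deductible met; 10% of £899 = £89.90. Patient owes £89.90 (running OOP £1797.70).
Claim 3 (£600): deductible met; 10% of £600 = £60. Patient owes £60 (running OOP £1857.70).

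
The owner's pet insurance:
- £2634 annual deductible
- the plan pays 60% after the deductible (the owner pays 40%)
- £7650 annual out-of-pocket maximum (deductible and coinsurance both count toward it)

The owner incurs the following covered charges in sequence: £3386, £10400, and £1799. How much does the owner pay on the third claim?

#1 (£3386): deductible takes £2634, £752 remains; 40% of £752 = £300.80. Owner owes £2934.80 (running OOP £2934.80).
#2 (£10400): deductible already satisfied, so owner's share is 40% × £10400 = £4160. Cost to owner: £4160. OOP to date £7094.80.
#3 (£1799): deductible already satisfied, so owner's share is 40% × £1799 = £719.60. OOP would hit £7814.40 > £7650, so the cap limits the owner to £7650 − £7094.80 = £555.20.

£555.20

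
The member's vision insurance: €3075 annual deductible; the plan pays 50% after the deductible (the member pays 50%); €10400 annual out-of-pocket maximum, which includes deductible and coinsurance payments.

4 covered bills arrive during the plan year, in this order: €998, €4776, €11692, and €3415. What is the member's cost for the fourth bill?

€129.50

Claim 1 — €998: all of it applies to the deductible. Cost to member: €998. OOP to date €998.
Claim 2 — €4776: deductible takes €2077, €2699 remains; member's 50% is €1349.50. Member owes €3426.50 (running OOP €4424.50).
Claim 3 — €11692: deductible met; 50% of €11692 = €5846. Member pays €5846; OOP now €10270.50.
Claim 4 — €3415: 50% coinsurance on €3415 = €1707.50. That would push OOP to €11978, over the €10400 cap, so member pays €10400 − €10270.50 = €129.50.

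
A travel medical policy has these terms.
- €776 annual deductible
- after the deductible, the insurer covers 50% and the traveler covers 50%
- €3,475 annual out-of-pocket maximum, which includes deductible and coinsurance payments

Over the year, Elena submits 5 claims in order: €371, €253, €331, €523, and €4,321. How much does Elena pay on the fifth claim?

€2,160.50

Claim 1 — €371: entire amount goes to the deductible. Traveler pays €371; OOP now €371.
Claim 2 — €253: fully absorbed by the deductible. Cost to traveler: €253. OOP to date €624.
Claim 3 — €331: €152 to deductible, leaving €179; 50% of €179 = €89.50. Cost to traveler: €241.50. OOP to date €865.50.
Claim 4 — €523: deductible met; 50% of €523 = €261.50. Cost to traveler: €261.50. OOP to date €1,127.
Claim 5 — €4,321: 50% coinsurance on €4,321 = €2,160.50. Traveler pays €2,160.50; OOP now €3,287.50.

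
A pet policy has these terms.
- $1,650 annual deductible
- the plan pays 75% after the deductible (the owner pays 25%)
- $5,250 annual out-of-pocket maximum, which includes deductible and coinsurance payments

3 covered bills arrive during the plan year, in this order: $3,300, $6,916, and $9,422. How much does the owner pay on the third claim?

#1 ($3,300): $1,650 to deductible, leaving $1,650; owner's 25% is $412.50. Owner owes $2,062.50 (running OOP $2,062.50).
#2 ($6,916): deductible already satisfied, so owner's share is 25% × $6,916 = $1,729. Owner pays $1,729; OOP now $3,791.50.
#3 ($9,422): 25% coinsurance on $9,422 = $2,355.50. OOP would hit $6,147 > $5,250, so the cap limits the owner to $5,250 − $3,791.50 = $1,458.50.

$1,458.50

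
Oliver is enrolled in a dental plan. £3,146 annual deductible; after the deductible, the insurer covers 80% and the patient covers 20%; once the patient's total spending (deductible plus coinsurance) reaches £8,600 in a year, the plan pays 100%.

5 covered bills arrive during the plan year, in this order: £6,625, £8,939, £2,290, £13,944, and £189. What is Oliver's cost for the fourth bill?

Claim 1 — £6,625: £3,146 to deductible, leaving £3,479; coinsurance £3,479 × 20% = £695.80. Cost to patient: £3,841.80. OOP to date £3,841.80.
Claim 2 — £8,939: deductible met; 20% of £8,939 = £1,787.80. Patient owes £1,787.80 (running OOP £5,629.60).
Claim 3 — £2,290: deductible already satisfied, so patient's share is 20% × £2,290 = £458. Patient pays £458; OOP now £6,087.60.
Claim 4 — £13,944: 20% coinsurance on £13,944 = £2,788.80. Adding that to £6,087.60 gives £8,876.40, past the £8,600 cap; patient pays only £8,600 − £6,087.60 = £2,512.40.

£2,512.40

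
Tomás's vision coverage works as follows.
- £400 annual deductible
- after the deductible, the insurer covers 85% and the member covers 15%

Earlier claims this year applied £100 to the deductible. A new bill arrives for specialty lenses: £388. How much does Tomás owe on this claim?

£313.20

Remaining deductible: £400 − £100 = £300.
The remaining £88 (= £388 − £300) moves to coinsurance.
Coinsurance: £88 × 15% = £13.20.
So the member owes £300 + £13.20 = £313.20.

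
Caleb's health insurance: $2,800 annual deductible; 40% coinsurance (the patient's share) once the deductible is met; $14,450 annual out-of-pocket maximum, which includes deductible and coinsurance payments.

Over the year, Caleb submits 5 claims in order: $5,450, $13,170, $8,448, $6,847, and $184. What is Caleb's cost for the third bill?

Claim 1 ($5,450): deductible takes $2,800, $2,650 remains; coinsurance $2,650 × 40% = $1,060. Patient pays $3,860; OOP now $3,860.
Claim 2 ($13,170): deductible met; 40% of $13,170 = $5,268. Patient owes $5,268 (running OOP $9,128).
Claim 3 ($8,448): 40% coinsurance on $8,448 = $3,379.20. Patient pays $3,379.20; OOP now $12,507.20.

$3,379.20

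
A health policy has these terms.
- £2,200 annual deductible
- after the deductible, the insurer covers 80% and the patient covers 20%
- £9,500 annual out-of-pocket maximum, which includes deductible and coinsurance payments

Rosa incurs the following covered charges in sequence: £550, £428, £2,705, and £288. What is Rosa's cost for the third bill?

£1,518.60

Claim 1 — £550: all of it applies to the deductible. Patient owes £550 (running OOP £550).
Claim 2 — £428: fully absorbed by the deductible. Patient pays £428; OOP now £978.
Claim 3 — £2,705: £1,222 to deductible, leaving £1,483; 20% of £1,483 = £296.60. Cost to patient: £1,518.60. OOP to date £2,496.60.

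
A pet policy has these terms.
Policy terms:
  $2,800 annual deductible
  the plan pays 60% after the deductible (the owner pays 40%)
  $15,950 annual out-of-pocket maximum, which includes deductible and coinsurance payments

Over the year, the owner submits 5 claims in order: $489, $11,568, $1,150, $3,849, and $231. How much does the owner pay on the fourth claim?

Claim 1 ($489): entire amount goes to the deductible. Owner owes $489 (running OOP $489).
Claim 2 ($11,568): $2,311 finishes the deductible; $9,257 goes to coinsurance; 40% of $9,257 = $3,702.80. Owner owes $6,013.80 (running OOP $6,502.80).
Claim 3 ($1,150): deductible already satisfied, so owner's share is 40% × $1,150 = $460. Cost to owner: $460. OOP to date $6,962.80.
Claim 4 ($3,849): deductible met; 40% of $3,849 = $1,539.60. Owner owes $1,539.60 (running OOP $8,502.40).

$1,539.60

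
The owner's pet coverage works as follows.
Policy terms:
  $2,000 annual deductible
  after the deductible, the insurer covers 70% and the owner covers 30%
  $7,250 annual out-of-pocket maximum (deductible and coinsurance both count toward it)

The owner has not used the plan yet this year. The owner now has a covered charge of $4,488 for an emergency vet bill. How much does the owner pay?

$2,746.40

The full $2,000 deductible is still open; $2,000 of this bill applies to it.
After the $2,000 deductible portion, $4,488 − $2,000 = $2,488 is subject to coinsurance.
Coinsurance: $2,488 × 30% = $746.40.
That puts the owner's cost at $2,000 + $746.40 = $2,746.40 before any cap.
Year-to-date out-of-pocket becomes $0 + $2,746.40 = $2,746.40, still under the $7,250 maximum, so no cap applies.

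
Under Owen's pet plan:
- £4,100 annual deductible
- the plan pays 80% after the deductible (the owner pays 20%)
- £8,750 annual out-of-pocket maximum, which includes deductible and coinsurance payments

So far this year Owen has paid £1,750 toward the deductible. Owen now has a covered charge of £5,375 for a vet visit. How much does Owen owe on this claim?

£2,955

Remaining deductible: £4,100 − £1,750 = £2,350.
The remaining £3,025 (= £5,375 − £2,350) moves to coinsurance.
Owner's 20% share of £3,025 is £605.
Owner responsibility before any cap: £2,350 + £605 = £2,955.
Cumulative spending £1,750 + £2,955 = £4,705 stays under the £8,750 maximum.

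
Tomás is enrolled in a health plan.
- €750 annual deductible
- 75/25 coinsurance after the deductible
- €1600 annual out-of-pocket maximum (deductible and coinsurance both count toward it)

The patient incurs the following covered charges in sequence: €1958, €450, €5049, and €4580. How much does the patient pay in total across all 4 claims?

€1600

Claim 1 — €1958: deductible takes €750, €1208 remains; coinsurance €1208 × 25% = €302. Patient owes €1052 (running OOP €1052).
Claim 2 — €450: 25% coinsurance on €450 = €112.50. Patient owes €112.50 (running OOP €1164.50).
Claim 3 — €5049: deductible already satisfied, so patient's share is 25% × €5049 = €1262.25. Adding that to €1164.50 gives €2426.75, past the €1600 cap; patient pays only €1600 − €1164.50 = €435.50.
Claim 4 — €4580: deductible met; 25% of €4580 = €1145. Adding that to €1600 gives €2745, past the €1600 cap; patient pays only €1600 − €1600 = €0.
Summing the patient's payments: €1052 + €112.50 + €435.50 + €0 = €1600.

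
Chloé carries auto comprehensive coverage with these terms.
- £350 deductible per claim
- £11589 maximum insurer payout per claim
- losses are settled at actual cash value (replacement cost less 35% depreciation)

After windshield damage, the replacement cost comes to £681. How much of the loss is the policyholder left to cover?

At 35% depreciation, ACV = £681 − £238.35 = £442.65.
Less the £350 deductible: £442.65 − £350 = £92.65.
£92.65 is within the £11589 limit, so the insurer pays £92.65.
Out of pocket: £681 − £92.65 = £588.35.

£588.35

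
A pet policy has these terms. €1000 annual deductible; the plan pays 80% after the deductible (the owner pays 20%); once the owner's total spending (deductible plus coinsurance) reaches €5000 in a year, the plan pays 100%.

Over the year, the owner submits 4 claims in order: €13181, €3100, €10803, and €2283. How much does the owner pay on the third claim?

#1 (€13181): €1000 finishes the deductible; €12181 goes to coinsurance; 20% of €12181 = €2436.20. Owner pays €3436.20; OOP now €3436.20.
#2 (€3100): deductible already satisfied, so owner's share is 20% × €3100 = €620. Owner owes €620 (running OOP €4056.20).
#3 (€10803): 20% coinsurance on €10803 = €2160.60. OOP would hit €6216.80 > €5000, so the cap limits the owner to €5000 − €4056.20 = €943.80.

€943.80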